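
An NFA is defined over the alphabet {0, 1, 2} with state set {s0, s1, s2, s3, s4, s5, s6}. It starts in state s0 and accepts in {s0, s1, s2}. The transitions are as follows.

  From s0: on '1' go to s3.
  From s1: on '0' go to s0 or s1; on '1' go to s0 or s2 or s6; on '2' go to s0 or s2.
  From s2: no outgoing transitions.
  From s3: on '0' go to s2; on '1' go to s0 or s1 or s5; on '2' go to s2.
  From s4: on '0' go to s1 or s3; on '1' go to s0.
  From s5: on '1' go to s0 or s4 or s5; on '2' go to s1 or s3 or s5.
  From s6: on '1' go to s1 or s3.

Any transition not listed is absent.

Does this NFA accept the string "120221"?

No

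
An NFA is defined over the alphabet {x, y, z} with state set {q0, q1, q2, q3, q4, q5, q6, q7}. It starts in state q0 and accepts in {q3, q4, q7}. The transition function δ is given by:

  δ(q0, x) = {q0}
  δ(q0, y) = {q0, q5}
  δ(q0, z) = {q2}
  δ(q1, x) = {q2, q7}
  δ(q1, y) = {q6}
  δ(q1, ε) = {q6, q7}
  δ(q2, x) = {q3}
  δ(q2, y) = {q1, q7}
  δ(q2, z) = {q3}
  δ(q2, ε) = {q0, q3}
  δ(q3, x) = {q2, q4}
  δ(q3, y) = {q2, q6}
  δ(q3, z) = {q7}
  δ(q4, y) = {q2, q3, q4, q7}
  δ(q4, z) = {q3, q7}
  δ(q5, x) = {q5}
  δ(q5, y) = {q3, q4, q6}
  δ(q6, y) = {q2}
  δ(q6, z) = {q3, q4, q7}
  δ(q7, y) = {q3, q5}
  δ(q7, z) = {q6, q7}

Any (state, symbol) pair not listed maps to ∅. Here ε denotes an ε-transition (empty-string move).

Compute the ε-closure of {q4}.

{q4}

Begin with {q4}.
No ε-moves leave this set, so the closure equals the set itself.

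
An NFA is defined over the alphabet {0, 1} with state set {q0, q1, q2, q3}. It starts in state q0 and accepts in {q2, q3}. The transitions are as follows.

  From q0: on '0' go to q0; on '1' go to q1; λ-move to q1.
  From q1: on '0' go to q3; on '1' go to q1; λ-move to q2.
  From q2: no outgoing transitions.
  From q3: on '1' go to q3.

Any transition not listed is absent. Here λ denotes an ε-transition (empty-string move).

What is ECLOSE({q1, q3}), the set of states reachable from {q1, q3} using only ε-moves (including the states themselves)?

Begin with {q1, q3}.
ε-move q1 → q2; add q2.

{q1, q2, q3}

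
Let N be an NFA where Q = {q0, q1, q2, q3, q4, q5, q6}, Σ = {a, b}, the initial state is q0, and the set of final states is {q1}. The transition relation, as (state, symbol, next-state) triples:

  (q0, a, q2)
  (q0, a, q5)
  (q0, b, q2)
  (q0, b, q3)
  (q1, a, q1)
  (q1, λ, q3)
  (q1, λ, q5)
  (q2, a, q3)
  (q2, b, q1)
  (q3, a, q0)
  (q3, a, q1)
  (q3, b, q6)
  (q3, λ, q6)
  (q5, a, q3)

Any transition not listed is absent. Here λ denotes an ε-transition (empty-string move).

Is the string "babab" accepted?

Start in {q0}.
Read 'b': q0→{q2, q3}; union {q2, q3}; ε-closure = {q2, q3, q6}.
Read 'a': q2→{q3}, q3→{q0, q1}, q6→∅; union {q0, q1, q3}; ε-closure = {q0, q1, q3, q5, q6}.
Read 'b': q0→{q2, q3}, q1→∅, q3→{q6}, q5→∅, q6→∅; now {q2, q3, q6}.
Read 'a': q2→{q3}, q3→{q0, q1}, q6→∅; union {q0, q1, q3}; ε-closure = {q0, q1, q3, q5, q6}.
Read 'b': q0→{q2, q3}, q1→∅, q3→{q6}, q5→∅, q6→∅; now {q2, q3, q6}.
The final set {q2, q3, q6} contains no accepting state.

No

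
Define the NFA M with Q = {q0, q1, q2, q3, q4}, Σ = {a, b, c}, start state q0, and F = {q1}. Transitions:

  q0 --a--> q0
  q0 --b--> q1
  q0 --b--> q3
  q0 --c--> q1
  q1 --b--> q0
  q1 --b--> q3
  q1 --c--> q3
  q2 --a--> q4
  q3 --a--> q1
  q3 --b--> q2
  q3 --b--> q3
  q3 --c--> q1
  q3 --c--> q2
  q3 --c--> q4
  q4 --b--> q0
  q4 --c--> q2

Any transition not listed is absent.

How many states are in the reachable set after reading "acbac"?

Start in {q0}.
Read 'a': q0→{q0}; now {q0}.
Read 'c': q0→{q1}; now {q1}.
Read 'b': q1→{q0, q3}; now {q0, q3}.
Read 'a': q0→{q0}, q3→{q1}; now {q0, q1}.
Read 'c': q0→{q1}, q1→{q3}; now {q1, q3}.
That set has 2 states.

2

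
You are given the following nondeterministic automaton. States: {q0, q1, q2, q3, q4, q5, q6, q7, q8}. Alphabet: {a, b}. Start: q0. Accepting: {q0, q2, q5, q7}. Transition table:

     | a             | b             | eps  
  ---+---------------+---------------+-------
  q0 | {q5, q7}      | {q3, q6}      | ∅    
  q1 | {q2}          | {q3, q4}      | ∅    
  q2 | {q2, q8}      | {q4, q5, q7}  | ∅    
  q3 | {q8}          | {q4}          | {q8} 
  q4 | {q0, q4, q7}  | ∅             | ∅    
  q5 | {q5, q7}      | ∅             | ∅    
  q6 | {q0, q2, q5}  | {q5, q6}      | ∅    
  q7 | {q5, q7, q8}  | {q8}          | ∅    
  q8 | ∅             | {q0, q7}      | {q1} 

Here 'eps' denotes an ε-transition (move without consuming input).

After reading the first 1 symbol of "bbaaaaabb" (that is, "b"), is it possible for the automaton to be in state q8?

Start in {q0}.
Read 'b': q0→{q3, q6}; union {q3, q6}; ε-closure = {q1, q3, q6, q8}.
State q8 is in {q1, q3, q6, q8}.

Yes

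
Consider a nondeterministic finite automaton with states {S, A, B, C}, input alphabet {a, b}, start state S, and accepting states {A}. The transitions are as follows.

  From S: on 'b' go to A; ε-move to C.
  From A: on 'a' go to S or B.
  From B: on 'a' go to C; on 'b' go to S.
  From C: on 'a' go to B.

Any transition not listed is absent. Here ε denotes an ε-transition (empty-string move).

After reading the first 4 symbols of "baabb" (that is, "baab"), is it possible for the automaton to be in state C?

Start: ε-closure({S}) = {S, C}.
Read 'b': S→{A}, C→∅; now {A}.
Read 'a': A→{S, B}; union {S, B}; ε-closure = {S, B, C}.
Read 'a': S→∅, B→{C}, C→{B}; now {B, C}.
Read 'b': B→{S}, C→∅; union {S}; ε-closure = {S, C}.
State C is in {S, C}.

Yes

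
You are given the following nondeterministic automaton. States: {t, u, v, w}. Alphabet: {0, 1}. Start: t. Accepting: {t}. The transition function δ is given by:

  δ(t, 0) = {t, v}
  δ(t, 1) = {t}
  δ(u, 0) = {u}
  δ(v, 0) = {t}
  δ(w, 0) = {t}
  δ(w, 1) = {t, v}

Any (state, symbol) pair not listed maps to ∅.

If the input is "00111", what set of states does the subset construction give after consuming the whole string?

{t}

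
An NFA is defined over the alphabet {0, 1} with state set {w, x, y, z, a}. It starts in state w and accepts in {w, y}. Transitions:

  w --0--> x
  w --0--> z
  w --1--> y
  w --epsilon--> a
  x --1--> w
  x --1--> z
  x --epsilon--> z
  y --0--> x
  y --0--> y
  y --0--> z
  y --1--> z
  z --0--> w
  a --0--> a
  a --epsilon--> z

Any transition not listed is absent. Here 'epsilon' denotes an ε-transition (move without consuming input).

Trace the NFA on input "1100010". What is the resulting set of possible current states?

{w, x, y, z, a}

Start: ε-closure({w}) = {w, z, a}.
Read '1': w→{y}, z→∅, a→∅; now {y}.
Read '1': y→{z}; now {z}.
Read '0': z→{w}; union {w}; ε-closure = {w, z, a}.
Read '0': w→{x, z}, z→{w}, a→{a}; now {w, x, z, a}.
Read '0': w→{x, z}, x→∅, z→{w}, a→{a}; now {w, x, z, a}.
Read '1': w→{y}, x→{w, z}, z→∅, a→∅; union {w, y, z}; ε-closure = {w, y, z, a}.
Read '0': w→{x, z}, y→{x, y, z}, z→{w}, a→{a}; now {w, x, y, z, a}.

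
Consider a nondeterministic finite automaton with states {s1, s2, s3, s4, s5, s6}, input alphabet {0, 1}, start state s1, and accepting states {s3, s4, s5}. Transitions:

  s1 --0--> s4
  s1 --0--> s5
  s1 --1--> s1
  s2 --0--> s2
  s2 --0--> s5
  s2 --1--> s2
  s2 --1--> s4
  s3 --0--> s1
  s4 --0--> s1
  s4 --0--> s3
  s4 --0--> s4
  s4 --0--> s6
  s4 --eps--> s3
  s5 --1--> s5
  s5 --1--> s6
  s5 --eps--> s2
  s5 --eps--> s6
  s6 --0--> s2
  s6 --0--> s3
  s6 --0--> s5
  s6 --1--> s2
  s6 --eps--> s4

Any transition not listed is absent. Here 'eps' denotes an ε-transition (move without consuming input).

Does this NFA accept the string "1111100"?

Yes

Start in {s1}.
Read '1': s1→{s1}; now {s1}.
Read '1': s1→{s1}; now {s1}.
Read '1': s1→{s1}; now {s1}.
Read '1': s1→{s1}; now {s1}.
Read '1': s1→{s1}; now {s1}.
Read '0': s1→{s4, s5}; union {s4, s5}; ε-closure = {s2, s3, s4, s5, s6}.
Read '0': s2→{s2, s5}, s3→{s1}, s4→{s1, s3, s4, s6}, s5→∅, s6→{s2, s3, s5}; now {s1, s2, s3, s4, s5, s6}.
The final set {s1, s2, s3, s4, s5, s6} contains the accepting states s3, s4, s5.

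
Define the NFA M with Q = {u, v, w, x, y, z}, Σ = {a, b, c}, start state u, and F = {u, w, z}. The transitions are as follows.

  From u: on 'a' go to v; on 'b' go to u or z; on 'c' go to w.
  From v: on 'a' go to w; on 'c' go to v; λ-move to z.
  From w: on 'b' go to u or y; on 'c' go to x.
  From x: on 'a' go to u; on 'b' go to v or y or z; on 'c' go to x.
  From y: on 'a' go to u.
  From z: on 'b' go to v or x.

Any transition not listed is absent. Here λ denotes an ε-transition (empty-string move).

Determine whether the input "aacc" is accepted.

No

Start in {u}.
Read 'a': {u} → {v, z}.
Read 'a': {v, z} → {w}.
Read 'c': {w} → {x}.
Read 'c': {x} → {x}.
The final set {x} contains no accepting state.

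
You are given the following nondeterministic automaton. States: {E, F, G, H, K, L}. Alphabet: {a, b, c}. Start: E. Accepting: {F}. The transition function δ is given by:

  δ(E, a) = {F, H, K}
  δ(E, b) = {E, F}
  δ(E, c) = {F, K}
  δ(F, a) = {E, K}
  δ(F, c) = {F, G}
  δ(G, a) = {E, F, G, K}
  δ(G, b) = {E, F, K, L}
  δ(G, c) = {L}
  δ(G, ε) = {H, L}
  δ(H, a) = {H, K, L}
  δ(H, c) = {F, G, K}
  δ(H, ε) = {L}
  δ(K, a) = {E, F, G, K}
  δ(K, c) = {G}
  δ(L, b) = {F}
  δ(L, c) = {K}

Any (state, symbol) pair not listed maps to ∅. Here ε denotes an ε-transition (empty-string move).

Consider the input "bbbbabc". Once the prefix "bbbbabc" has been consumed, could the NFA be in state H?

Yes

Start in {E}.
Read 'b': {E} → {E, F}.
Read 'b': {E, F} → {E, F}.
Read 'b': {E, F} → {E, F}.
Read 'b': {E, F} → {E, F}.
Read 'a': {E, F} → {E, F, H, K, L}.
Read 'b': {E, F, H, K, L} → {E, F}.
Read 'c': {E, F} → {F, G, H, K, L}.
State H is in {F, G, H, K, L}.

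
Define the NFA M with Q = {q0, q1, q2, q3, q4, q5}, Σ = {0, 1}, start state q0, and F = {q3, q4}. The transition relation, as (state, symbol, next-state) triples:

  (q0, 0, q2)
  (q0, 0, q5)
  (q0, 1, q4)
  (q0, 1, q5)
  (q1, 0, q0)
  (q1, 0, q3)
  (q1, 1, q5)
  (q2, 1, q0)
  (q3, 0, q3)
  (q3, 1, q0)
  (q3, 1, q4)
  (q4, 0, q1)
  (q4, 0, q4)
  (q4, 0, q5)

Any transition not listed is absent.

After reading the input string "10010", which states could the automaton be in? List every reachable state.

Start in {q0}.
Read '1': {q0} → {q4, q5}.
Read '0': {q4, q5} → {q1, q4, q5}.
Read '0': {q1, q4, q5} → {q0, q1, q3, q4, q5}.
Read '1': {q0, q1, q3, q4, q5} → {q0, q4, q5}.
Read '0': {q0, q4, q5} → {q1, q2, q4, q5}.

{q1, q2, q4, q5}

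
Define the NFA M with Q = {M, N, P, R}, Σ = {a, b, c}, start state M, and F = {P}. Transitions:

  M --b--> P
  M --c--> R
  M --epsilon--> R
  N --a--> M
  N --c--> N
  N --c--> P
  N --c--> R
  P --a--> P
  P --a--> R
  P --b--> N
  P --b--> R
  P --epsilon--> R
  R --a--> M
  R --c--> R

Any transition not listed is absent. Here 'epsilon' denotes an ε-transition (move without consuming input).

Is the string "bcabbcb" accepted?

No

Start: ε-closure({M}) = {M, R}.
Read 'b': {M, R} → {P, R}.
Read 'c': {P, R} → {R}.
Read 'a': {R} → {M, R}.
Read 'b': {M, R} → {P, R}.
Read 'b': {P, R} → {N, R}.
Read 'c': {N, R} → {N, P, R}.
Read 'b': {N, P, R} → {N, R}.
The final set {N, R} contains no accepting state.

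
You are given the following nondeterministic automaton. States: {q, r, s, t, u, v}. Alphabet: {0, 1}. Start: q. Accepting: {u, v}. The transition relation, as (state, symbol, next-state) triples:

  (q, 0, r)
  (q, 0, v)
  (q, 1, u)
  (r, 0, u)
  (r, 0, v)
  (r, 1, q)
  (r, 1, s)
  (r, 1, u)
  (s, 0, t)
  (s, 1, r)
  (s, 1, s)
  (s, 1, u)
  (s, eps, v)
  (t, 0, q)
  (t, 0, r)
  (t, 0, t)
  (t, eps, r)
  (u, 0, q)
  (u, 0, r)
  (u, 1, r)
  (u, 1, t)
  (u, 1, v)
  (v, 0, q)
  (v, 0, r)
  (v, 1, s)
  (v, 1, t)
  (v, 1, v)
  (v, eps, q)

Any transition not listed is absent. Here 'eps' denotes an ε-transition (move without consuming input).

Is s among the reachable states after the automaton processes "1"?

Start in {q}.
Read '1': q→{u}; now {u}.
State s is not in {u}.

No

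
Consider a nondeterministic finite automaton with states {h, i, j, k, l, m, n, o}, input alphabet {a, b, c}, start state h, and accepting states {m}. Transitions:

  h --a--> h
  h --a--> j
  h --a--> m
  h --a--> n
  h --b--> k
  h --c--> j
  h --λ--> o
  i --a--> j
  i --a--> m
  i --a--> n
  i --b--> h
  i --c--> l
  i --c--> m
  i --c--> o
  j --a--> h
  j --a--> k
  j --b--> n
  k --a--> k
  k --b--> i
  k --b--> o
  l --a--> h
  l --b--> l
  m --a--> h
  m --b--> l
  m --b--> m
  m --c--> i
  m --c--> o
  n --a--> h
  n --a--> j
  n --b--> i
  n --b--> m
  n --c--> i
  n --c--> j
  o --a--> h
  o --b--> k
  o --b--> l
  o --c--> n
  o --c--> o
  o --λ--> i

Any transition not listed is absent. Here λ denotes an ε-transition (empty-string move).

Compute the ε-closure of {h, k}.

Begin with {h, k}.
ε-move h → o; add o.
ε-move o → i; add i.

{h, i, k, o}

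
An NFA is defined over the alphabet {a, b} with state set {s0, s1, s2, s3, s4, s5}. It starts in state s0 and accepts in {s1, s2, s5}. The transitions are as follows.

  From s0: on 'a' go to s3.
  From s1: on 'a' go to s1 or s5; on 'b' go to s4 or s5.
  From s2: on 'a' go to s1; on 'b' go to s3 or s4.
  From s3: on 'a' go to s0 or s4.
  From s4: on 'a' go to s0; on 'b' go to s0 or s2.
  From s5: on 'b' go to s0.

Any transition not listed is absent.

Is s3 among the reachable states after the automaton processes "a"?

Start in {s0}.
Read 'a': s0→{s3}; now {s3}.
State s3 is in {s3}.

Yes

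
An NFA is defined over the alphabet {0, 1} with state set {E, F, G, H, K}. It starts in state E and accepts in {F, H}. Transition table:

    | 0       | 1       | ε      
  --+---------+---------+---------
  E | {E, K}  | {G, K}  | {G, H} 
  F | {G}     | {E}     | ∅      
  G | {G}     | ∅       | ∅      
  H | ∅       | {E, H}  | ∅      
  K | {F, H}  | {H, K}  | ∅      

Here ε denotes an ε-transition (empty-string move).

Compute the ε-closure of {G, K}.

Begin with {G, K}.
No ε-moves leave this set, so the closure equals the set itself.

{G, K}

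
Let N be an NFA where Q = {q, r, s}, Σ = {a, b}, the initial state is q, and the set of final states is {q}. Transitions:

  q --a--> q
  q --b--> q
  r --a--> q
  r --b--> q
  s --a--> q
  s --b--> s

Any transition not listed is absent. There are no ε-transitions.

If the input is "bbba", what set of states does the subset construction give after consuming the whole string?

{q}

Start in {q}.
Read 'b': q→{q}; now {q}.
Read 'b': q→{q}; now {q}.
Read 'b': q→{q}; now {q}.
Read 'a': q→{q}; now {q}.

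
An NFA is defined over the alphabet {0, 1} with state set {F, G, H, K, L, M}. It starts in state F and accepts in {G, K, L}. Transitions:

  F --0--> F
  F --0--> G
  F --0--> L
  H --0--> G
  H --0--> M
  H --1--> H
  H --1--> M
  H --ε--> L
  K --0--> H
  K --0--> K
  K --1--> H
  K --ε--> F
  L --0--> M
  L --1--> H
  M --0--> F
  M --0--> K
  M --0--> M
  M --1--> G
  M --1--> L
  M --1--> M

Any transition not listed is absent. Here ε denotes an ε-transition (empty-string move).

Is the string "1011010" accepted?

Start in {F}.
Read '1': {F} → ∅.
The set is empty and remains empty for the remaining 6 symbols.
The final set ∅ contains no accepting state.

No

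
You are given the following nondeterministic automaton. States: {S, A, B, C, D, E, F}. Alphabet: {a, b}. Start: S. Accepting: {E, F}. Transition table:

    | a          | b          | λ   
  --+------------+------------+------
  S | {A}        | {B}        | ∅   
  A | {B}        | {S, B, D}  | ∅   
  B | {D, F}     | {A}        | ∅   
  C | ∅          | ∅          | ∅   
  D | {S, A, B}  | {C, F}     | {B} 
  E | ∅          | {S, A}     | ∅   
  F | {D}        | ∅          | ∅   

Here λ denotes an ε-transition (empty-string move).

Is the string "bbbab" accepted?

Yes

Start in {S}.
Read 'b': {S} → {B}.
Read 'b': {B} → {A}.
Read 'b': {A} → {S, B, D}.
Read 'a': {S, B, D} → {S, A, B, D, F}.
Read 'b': {S, A, B, D, F} → {S, A, B, C, D, F}.
The final set {S, A, B, C, D, F} contains the accepting state F.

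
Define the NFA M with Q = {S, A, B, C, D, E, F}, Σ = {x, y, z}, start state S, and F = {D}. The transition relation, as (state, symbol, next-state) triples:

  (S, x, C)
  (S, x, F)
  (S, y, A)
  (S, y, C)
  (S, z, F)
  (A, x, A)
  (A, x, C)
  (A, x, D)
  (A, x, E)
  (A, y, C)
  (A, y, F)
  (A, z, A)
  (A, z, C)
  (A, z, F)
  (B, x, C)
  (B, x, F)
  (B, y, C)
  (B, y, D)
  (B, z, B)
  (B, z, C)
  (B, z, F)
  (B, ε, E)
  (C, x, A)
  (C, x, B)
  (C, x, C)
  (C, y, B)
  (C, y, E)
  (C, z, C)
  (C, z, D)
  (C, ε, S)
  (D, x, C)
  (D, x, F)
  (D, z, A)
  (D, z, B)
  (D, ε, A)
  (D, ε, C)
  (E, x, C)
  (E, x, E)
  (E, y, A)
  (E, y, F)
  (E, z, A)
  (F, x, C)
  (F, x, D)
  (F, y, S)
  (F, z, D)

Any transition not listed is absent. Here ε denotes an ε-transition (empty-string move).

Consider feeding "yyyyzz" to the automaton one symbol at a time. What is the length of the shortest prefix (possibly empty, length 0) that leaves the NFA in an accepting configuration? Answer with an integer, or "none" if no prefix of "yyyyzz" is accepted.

Start in {S}.
Read 'y': {S} → {S, A, C}.
Read 'y': {S, A, C} → {S, A, B, C, E, F}.
Read 'y': {S, A, B, C, E, F} → {S, A, B, C, D, E, F}.
None of the earlier sets intersect F, but {S, A, B, C, D, E, F} does.

3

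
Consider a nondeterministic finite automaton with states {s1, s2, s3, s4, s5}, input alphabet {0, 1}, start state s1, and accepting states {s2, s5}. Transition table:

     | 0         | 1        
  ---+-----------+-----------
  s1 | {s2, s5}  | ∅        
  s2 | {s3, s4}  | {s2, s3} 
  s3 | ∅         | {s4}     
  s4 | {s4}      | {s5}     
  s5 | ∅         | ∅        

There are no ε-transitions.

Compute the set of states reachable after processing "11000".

Start in {s1}.
Read '1': s1→∅; now ∅.
The set is empty and remains empty for the remaining 4 symbols.

∅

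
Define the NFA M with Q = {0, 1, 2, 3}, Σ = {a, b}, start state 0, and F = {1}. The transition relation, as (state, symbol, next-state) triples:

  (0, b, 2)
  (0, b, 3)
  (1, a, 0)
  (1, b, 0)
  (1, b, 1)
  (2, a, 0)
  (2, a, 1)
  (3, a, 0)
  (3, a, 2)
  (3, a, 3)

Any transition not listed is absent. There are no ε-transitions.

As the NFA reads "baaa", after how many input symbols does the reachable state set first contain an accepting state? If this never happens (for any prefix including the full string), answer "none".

2

Start in {0}.
Read 'b': {0} → {2, 3}.
Read 'a': {2, 3} → {0, 1, 2, 3}.
None of the earlier sets intersect F, but {0, 1, 2, 3} does.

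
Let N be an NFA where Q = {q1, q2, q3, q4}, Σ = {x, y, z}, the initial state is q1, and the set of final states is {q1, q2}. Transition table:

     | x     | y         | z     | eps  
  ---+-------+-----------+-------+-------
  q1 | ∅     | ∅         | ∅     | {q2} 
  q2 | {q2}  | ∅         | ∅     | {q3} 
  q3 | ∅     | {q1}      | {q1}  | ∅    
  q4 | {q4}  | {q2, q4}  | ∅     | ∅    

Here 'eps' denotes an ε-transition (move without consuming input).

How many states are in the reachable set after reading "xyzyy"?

Start: ε-closure({q1}) = {q1, q2, q3}.
Read 'x': q1→∅, q2→{q2}, q3→∅; union {q2}; ε-closure = {q2, q3}.
Read 'y': q2→∅, q3→{q1}; union {q1}; ε-closure = {q1, q2, q3}.
Read 'z': q1→∅, q2→∅, q3→{q1}; union {q1}; ε-closure = {q1, q2, q3}.
Read 'y': q1→∅, q2→∅, q3→{q1}; union {q1}; ε-closure = {q1, q2, q3}.
Read 'y': q1→∅, q2→∅, q3→{q1}; union {q1}; ε-closure = {q1, q2, q3}.
That set has 3 states.

3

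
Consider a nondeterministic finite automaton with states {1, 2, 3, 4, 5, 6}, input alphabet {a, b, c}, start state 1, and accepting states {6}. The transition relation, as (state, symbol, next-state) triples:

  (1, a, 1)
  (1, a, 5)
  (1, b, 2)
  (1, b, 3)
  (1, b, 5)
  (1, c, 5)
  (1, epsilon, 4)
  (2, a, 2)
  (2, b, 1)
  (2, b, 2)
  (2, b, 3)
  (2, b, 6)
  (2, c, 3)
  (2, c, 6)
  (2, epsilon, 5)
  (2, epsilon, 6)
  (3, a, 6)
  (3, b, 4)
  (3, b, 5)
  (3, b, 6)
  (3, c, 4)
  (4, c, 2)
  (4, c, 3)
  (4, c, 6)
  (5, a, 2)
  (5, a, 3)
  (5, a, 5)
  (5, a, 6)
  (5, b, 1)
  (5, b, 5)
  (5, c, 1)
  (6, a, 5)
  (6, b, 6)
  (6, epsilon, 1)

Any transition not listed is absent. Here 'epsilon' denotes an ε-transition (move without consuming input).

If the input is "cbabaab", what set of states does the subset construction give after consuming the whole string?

Start: ε-closure({1}) = {1, 4}.
Read 'c': 1→{5}, 4→{2, 3, 6}; union {2, 3, 5, 6}; ε-closure = {1, 2, 3, 4, 5, 6}.
Read 'b': 1→{2, 3, 5}, 2→{1, 2, 3, 6}, 3→{4, 5, 6}, 4→∅, 5→{1, 5}, 6→{6}; now {1, 2, 3, 4, 5, 6}.
Read 'a': 1→{1, 5}, 2→{2}, 3→{6}, 4→∅, 5→{2, 3, 5, 6}, 6→{5}; union {1, 2, 3, 5, 6}; ε-closure = {1, 2, 3, 4, 5, 6}.
Read 'b': 1→{2, 3, 5}, 2→{1, 2, 3, 6}, 3→{4, 5, 6}, 4→∅, 5→{1, 5}, 6→{6}; now {1, 2, 3, 4, 5, 6}.
Read 'a': 1→{1, 5}, 2→{2}, 3→{6}, 4→∅, 5→{2, 3, 5, 6}, 6→{5}; union {1, 2, 3, 5, 6}; ε-closure = {1, 2, 3, 4, 5, 6}.
Read 'a': 1→{1, 5}, 2→{2}, 3→{6}, 4→∅, 5→{2, 3, 5, 6}, 6→{5}; union {1, 2, 3, 5, 6}; ε-closure = {1, 2, 3, 4, 5, 6}.
Read 'b': 1→{2, 3, 5}, 2→{1, 2, 3, 6}, 3→{4, 5, 6}, 4→∅, 5→{1, 5}, 6→{6}; now {1, 2, 3, 4, 5, 6}.

{1, 2, 3, 4, 5, 6}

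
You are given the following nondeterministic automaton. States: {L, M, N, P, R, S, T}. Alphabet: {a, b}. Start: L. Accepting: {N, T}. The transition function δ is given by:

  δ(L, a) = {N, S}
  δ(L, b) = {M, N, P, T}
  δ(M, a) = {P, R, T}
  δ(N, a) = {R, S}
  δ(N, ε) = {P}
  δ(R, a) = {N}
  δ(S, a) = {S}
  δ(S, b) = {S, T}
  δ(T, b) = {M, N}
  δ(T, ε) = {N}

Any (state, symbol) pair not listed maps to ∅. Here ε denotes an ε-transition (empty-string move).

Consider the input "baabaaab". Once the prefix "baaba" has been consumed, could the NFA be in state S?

Yes

Start in {L}.
Read 'b': {L} → {M, N, P, T}.
Read 'a': {M, N, P, T} → {N, P, R, S, T}.
Read 'a': {N, P, R, S, T} → {N, P, R, S}.
Read 'b': {N, P, R, S} → {N, P, S, T}.
Read 'a': {N, P, S, T} → {R, S}.
State S is in {R, S}.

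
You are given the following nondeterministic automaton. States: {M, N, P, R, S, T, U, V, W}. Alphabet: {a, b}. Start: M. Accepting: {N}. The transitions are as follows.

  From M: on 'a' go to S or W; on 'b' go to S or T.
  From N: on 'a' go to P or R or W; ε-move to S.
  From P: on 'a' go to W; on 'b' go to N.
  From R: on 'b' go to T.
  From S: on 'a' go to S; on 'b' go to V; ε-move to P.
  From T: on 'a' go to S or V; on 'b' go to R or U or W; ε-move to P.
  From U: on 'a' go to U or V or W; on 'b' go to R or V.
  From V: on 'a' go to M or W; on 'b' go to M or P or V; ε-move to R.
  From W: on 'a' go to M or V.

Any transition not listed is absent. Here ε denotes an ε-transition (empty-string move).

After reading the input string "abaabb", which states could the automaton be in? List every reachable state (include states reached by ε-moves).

Start in {M}.
Read 'a': M→{S, W}; union {S, W}; ε-closure = {P, S, W}.
Read 'b': P→{N}, S→{V}, W→∅; union {N, V}; ε-closure = {N, P, R, S, V}.
Read 'a': N→{P, R, W}, P→{W}, R→∅, S→{S}, V→{M, W}; now {M, P, R, S, W}.
Read 'a': M→{S, W}, P→{W}, R→∅, S→{S}, W→{M, V}; union {M, S, V, W}; ε-closure = {M, P, R, S, V, W}.
Read 'b': M→{S, T}, P→{N}, R→{T}, S→{V}, V→{M, P, V}, W→∅; union {M, N, P, S, T, V}; ε-closure = {M, N, P, R, S, T, V}.
Read 'b': M→{S, T}, N→∅, P→{N}, R→{T}, S→{V}, T→{R, U, W}, V→{M, P, V}; now {M, N, P, R, S, T, U, V, W}.

{M, N, P, R, S, T, U, V, W}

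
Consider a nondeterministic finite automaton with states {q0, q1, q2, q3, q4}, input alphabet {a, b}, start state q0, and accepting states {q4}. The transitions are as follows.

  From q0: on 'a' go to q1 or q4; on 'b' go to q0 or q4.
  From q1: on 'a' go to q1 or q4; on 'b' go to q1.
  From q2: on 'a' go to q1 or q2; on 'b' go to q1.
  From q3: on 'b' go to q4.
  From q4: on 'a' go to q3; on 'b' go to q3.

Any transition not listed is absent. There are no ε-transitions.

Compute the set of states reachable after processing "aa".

{q1, q3, q4}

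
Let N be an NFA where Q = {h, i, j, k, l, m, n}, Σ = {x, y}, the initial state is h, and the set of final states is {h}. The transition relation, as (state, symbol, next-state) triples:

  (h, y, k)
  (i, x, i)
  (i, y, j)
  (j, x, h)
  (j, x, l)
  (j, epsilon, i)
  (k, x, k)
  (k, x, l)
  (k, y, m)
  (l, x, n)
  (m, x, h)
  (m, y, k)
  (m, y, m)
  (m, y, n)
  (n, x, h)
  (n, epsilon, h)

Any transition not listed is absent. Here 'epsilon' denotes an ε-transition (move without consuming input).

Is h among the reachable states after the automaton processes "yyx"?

Start in {h}.
Read 'y': h→{k}; now {k}.
Read 'y': k→{m}; now {m}.
Read 'x': m→{h}; now {h}.
State h is in {h}.

Yes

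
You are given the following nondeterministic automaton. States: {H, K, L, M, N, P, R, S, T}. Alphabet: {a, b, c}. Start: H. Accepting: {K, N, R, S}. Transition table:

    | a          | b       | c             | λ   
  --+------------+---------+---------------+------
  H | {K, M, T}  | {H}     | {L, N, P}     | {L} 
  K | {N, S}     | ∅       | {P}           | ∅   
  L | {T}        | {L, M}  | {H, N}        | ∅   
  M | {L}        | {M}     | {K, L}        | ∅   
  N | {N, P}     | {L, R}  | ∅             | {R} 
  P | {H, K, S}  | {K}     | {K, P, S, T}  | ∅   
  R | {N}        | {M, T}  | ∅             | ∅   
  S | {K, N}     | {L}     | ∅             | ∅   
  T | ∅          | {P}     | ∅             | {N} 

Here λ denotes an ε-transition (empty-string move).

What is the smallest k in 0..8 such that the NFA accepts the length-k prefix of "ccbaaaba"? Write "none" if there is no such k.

Start: ε-closure({H}) = {H, L}.
Read 'c': H→{L, N, P}, L→{H, N}; union {H, L, N, P}; ε-closure = {H, L, N, P, R}.
None of the earlier sets intersect F, but {H, L, N, P, R} does.

1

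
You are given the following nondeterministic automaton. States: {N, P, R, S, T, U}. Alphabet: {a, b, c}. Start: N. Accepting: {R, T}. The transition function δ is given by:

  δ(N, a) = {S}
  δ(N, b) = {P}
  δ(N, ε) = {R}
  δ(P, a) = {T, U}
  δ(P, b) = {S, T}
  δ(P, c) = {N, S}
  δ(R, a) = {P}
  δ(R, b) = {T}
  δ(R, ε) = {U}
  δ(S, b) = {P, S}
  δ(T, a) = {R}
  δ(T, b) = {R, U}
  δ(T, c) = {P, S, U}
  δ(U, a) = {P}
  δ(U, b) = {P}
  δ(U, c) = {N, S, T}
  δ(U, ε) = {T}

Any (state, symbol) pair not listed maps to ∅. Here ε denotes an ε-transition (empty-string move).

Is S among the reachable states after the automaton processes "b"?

No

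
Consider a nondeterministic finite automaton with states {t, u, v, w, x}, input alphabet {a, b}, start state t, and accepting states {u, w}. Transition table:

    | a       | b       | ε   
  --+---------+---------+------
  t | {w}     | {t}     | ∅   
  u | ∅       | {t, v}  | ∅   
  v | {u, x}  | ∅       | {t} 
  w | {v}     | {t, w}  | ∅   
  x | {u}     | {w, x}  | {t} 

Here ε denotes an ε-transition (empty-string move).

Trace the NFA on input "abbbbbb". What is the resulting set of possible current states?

{t, w}

Start in {t}.
Read 'a': t→{w}; now {w}.
Read 'b': w→{t, w}; now {t, w}.
Read 'b': t→{t}, w→{t, w}; now {t, w}.
Read 'b': t→{t}, w→{t, w}; now {t, w}.
Read 'b': t→{t}, w→{t, w}; now {t, w}.
Read 'b': t→{t}, w→{t, w}; now {t, w}.
Read 'b': t→{t}, w→{t, w}; now {t, w}.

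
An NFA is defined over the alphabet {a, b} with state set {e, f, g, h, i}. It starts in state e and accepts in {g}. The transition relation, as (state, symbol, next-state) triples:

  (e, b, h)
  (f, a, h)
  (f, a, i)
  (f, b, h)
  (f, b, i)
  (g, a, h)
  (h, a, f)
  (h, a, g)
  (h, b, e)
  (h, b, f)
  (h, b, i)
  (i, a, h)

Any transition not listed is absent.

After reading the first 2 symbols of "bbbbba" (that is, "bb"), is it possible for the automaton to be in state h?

No

Start in {e}.
Read 'b': e→{h}; now {h}.
Read 'b': h→{e, f, i}; now {e, f, i}.
State h is not in {e, f, i}.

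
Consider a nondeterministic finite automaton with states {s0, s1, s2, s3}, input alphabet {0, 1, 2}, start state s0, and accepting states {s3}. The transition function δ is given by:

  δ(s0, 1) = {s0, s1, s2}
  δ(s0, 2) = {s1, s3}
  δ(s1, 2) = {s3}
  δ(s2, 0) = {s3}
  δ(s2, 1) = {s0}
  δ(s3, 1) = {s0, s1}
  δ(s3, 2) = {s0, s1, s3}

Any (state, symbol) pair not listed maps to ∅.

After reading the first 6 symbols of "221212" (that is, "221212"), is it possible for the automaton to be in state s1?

Yes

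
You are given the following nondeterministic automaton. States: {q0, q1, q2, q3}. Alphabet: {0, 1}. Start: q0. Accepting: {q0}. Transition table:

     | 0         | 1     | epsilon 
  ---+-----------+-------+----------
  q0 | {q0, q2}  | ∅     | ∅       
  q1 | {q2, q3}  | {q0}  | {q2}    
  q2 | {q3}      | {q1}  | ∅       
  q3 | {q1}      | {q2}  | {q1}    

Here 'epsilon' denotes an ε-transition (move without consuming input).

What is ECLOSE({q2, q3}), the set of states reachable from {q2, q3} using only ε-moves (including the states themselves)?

Begin with {q2, q3}.
ε-move q3 → q1; add q1.

{q1, q2, q3}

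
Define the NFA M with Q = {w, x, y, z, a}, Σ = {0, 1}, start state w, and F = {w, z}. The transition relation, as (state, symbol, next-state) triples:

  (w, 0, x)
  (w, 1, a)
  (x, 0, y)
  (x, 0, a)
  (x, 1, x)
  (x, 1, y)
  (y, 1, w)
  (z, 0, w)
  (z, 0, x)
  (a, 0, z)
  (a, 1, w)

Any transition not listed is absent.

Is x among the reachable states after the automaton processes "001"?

Start in {w}.
Read '0': {w} → {x}.
Read '0': {x} → {y, a}.
Read '1': {y, a} → {w}.
State x is not in {w}.

No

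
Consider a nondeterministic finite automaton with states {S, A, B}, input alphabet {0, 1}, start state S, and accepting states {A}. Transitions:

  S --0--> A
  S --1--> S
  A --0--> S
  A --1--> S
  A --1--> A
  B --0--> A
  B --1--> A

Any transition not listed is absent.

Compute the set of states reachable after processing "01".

Start in {S}.
Read '0': S→{A}; now {A}.
Read '1': A→{S, A}; now {S, A}.

{S, A}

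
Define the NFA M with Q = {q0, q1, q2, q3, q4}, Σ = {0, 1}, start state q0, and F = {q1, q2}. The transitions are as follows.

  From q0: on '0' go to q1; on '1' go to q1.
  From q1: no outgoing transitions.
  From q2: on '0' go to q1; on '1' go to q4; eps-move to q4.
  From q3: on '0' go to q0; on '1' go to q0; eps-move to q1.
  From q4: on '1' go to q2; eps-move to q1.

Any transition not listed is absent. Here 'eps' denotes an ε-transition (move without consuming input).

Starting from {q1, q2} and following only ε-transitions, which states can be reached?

Begin with {q1, q2}.
ε-move q2 → q4; add q4.

{q1, q2, q4}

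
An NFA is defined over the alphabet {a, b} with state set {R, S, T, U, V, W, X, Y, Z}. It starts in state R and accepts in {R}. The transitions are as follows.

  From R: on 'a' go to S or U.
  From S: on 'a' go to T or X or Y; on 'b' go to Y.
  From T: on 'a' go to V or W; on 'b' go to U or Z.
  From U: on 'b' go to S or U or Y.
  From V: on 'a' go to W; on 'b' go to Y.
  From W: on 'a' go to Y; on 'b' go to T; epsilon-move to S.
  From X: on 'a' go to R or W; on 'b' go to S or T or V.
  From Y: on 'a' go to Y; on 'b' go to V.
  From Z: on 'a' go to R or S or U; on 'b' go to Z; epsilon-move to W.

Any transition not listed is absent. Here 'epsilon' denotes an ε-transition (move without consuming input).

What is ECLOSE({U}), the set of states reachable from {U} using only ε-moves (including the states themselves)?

Begin with {U}.
No ε-moves leave this set, so the closure equals the set itself.

{U}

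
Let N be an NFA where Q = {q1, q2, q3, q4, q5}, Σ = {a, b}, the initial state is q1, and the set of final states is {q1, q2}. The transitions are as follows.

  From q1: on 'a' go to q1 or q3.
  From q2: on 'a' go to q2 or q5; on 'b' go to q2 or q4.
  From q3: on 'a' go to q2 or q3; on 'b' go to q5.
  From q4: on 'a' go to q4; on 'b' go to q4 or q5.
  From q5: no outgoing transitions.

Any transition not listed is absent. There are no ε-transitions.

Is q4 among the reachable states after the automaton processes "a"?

No

Start in {q1}.
Read 'a': {q1} → {q1, q3}.
State q4 is not in {q1, q3}.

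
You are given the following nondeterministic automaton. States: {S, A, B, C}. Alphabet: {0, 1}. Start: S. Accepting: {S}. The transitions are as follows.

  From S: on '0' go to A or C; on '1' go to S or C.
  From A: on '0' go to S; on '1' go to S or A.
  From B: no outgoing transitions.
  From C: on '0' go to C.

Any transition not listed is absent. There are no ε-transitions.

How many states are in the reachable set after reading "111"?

2

Start in {S}.
Read '1': S→{S, C}; now {S, C}.
Read '1': S→{S, C}, C→∅; now {S, C}.
Read '1': S→{S, C}, C→∅; now {S, C}.
That set has 2 states.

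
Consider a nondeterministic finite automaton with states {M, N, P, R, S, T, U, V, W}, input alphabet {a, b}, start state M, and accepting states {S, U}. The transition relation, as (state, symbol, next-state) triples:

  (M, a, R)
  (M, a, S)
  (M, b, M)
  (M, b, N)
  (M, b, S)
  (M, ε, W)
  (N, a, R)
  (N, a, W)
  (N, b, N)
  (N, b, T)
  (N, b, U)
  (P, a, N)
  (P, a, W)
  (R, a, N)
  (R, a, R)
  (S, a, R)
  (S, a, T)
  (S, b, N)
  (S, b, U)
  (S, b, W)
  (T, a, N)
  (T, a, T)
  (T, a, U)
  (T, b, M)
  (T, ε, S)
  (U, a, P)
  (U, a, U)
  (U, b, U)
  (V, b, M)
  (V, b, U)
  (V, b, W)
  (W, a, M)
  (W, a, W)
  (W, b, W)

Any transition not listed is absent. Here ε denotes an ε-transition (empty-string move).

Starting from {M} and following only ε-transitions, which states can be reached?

{M, W}

Begin with {M}.
ε-move M → W; add W.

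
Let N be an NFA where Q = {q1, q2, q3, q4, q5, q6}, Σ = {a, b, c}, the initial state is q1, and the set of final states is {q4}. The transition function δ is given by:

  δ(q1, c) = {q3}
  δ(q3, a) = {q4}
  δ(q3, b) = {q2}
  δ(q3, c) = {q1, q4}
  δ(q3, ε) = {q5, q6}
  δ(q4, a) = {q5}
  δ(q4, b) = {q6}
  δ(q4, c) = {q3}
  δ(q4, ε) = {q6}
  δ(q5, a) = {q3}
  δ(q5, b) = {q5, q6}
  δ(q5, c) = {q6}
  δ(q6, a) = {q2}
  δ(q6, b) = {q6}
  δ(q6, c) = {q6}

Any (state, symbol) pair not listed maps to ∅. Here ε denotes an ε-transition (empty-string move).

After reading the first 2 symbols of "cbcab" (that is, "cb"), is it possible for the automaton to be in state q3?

Start in {q1}.
Read 'c': q1→{q3}; union {q3}; ε-closure = {q3, q5, q6}.
Read 'b': q3→{q2}, q5→{q5, q6}, q6→{q6}; now {q2, q5, q6}.
State q3 is not in {q2, q5, q6}.

No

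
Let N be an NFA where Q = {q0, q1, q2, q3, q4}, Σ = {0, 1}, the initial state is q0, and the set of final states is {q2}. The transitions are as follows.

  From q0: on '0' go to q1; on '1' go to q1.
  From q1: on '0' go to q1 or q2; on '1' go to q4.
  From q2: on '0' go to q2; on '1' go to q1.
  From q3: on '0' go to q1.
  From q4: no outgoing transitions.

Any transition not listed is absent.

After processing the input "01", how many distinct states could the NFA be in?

Start in {q0}.
Read '0': {q0} → {q1}.
Read '1': {q1} → {q4}.
That set has 1 state.

1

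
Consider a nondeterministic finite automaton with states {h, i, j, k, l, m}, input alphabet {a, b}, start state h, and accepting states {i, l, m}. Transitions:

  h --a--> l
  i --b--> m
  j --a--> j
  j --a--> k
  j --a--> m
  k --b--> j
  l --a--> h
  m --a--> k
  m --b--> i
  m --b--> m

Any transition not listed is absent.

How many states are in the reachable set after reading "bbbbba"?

0

Start in {h}.
Read 'b': h→∅; now ∅.
The set is empty and remains empty for the remaining 5 symbols.
That set has 0 states.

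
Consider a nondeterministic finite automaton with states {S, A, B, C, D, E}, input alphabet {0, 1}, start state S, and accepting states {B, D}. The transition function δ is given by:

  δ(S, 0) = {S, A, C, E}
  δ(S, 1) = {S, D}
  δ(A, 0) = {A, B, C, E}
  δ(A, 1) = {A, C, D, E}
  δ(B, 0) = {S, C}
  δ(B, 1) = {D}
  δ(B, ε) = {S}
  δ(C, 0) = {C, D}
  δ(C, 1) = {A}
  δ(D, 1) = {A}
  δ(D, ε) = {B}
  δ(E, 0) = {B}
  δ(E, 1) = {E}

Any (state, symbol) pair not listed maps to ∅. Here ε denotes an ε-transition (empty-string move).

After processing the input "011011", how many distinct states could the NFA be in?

6

Start in {S}.
Read '0': {S} → {S, A, C, E}.
Read '1': {S, A, C, E} → {S, A, B, C, D, E}.
Read '1': {S, A, B, C, D, E} → {S, A, B, C, D, E}.
Read '0': {S, A, B, C, D, E} → {S, A, B, C, D, E}.
Read '1': {S, A, B, C, D, E} → {S, A, B, C, D, E}.
Read '1': {S, A, B, C, D, E} → {S, A, B, C, D, E}.
That set has 6 states.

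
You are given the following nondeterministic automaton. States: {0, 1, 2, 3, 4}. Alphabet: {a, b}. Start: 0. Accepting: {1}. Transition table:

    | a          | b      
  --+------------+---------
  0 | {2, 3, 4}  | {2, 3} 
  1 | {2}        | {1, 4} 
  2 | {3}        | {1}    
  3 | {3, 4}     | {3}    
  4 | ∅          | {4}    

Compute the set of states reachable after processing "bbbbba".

{2, 3, 4}

Start in {0}.
Read 'b': 0→{2, 3}; now {2, 3}.
Read 'b': 2→{1}, 3→{3}; now {1, 3}.
Read 'b': 1→{1, 4}, 3→{3}; now {1, 3, 4}.
Read 'b': 1→{1, 4}, 3→{3}, 4→{4}; now {1, 3, 4}.
Read 'b': 1→{1, 4}, 3→{3}, 4→{4}; now {1, 3, 4}.
Read 'a': 1→{2}, 3→{3, 4}, 4→∅; now {2, 3, 4}.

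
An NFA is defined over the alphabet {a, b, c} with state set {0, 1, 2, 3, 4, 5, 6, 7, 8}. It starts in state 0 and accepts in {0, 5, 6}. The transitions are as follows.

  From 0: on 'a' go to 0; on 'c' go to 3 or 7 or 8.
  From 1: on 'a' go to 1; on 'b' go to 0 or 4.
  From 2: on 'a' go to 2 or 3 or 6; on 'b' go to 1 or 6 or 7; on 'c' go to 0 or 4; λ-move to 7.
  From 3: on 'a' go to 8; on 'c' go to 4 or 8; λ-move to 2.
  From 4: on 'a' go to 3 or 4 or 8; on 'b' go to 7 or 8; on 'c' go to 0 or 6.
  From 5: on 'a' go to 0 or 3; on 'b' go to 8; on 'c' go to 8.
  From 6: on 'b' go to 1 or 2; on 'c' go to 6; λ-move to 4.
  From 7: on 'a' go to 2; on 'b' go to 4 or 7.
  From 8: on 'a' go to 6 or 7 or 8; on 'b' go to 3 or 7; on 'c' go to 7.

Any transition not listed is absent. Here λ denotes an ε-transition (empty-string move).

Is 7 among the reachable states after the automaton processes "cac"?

Yes

Start in {0}.
Read 'c': {0} → {2, 3, 7, 8}.
Read 'a': {2, 3, 7, 8} → {2, 3, 4, 6, 7, 8}.
Read 'c': {2, 3, 4, 6, 7, 8} → {0, 4, 6, 7, 8}.
State 7 is in {0, 4, 6, 7, 8}.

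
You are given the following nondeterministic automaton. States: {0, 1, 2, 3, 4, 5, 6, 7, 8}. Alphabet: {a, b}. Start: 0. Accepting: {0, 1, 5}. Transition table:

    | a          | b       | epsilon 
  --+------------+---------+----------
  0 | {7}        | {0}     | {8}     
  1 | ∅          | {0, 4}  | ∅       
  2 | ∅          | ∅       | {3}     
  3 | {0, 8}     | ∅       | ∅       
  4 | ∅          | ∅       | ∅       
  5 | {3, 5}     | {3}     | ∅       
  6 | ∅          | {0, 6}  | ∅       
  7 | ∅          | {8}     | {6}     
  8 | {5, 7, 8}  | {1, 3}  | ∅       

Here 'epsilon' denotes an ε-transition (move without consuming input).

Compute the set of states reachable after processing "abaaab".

Start: ε-closure({0}) = {0, 8}.
Read 'a': 0→{7}, 8→{5, 7, 8}; union {5, 7, 8}; ε-closure = {5, 6, 7, 8}.
Read 'b': 5→{3}, 6→{0, 6}, 7→{8}, 8→{1, 3}; now {0, 1, 3, 6, 8}.
Read 'a': 0→{7}, 1→∅, 3→{0, 8}, 6→∅, 8→{5, 7, 8}; union {0, 5, 7, 8}; ε-closure = {0, 5, 6, 7, 8}.
Read 'a': 0→{7}, 5→{3, 5}, 6→∅, 7→∅, 8→{5, 7, 8}; union {3, 5, 7, 8}; ε-closure = {3, 5, 6, 7, 8}.
Read 'a': 3→{0, 8}, 5→{3, 5}, 6→∅, 7→∅, 8→{5, 7, 8}; union {0, 3, 5, 7, 8}; ε-closure = {0, 3, 5, 6, 7, 8}.
Read 'b': 0→{0}, 3→∅, 5→{3}, 6→{0, 6}, 7→{8}, 8→{1, 3}; now {0, 1, 3, 6, 8}.

{0, 1, 3, 6, 8}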